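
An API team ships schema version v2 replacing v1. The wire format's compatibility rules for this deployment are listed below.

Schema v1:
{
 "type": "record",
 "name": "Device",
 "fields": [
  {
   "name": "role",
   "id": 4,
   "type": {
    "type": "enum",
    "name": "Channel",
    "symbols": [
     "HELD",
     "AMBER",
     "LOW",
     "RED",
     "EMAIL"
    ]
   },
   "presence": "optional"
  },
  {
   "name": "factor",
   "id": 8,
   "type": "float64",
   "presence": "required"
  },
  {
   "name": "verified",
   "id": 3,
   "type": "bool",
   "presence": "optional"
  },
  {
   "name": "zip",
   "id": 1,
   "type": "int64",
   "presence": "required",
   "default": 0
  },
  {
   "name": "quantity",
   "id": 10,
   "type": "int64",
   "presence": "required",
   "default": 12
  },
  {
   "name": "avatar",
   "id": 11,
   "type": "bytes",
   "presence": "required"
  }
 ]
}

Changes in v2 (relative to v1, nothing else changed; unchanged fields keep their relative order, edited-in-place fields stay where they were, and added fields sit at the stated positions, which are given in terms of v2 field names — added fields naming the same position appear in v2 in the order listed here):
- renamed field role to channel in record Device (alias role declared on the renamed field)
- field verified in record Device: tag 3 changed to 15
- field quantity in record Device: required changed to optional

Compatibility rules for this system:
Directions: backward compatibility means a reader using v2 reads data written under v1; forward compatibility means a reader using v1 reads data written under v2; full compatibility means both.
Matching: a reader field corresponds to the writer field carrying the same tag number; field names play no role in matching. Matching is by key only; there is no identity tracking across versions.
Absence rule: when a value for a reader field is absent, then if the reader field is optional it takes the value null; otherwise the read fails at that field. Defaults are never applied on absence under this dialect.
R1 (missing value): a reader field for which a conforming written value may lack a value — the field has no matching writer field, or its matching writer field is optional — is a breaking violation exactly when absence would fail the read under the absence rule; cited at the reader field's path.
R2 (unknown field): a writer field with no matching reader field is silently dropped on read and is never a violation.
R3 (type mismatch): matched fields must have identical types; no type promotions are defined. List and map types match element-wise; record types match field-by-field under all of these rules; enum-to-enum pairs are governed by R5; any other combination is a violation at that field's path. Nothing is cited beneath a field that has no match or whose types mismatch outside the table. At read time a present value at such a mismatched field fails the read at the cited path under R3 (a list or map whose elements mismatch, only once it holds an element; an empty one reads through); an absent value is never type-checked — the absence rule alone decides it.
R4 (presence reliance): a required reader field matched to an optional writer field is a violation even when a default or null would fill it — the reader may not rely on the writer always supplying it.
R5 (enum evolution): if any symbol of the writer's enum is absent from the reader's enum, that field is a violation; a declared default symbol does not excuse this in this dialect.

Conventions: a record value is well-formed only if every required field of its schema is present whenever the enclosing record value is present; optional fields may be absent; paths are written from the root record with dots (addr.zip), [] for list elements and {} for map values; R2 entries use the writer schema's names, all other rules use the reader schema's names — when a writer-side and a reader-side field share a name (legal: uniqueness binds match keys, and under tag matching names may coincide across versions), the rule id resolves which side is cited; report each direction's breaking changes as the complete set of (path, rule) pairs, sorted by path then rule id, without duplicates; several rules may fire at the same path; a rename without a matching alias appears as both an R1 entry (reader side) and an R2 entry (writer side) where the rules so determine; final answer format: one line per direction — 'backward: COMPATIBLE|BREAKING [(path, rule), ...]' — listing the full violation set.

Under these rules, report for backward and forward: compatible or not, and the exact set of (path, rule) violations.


backward: COMPATIBLE []; forward: BREAKING [(quantity, R1), (quantity, R4)]

each type pair in Device: writer, then reader
backward on Device — v2 reading data written by v1:
  channel: paired with writer role (Channel -> Channel; writer optional)
  factor: paired with writer factor (float64 -> float64; writer required)
  verified: no writer-side match
  zip: paired with writer zip (int64 -> int64; writer required)
  quantity: paired with writer quantity (int64 -> int64; writer required)
  avatar: paired with writer avatar (bytes -> bytes; writer required)
  writer verified: unknown to reader
  => backward: COMPATIBLE
forward on Device — v1 reading data written by v2:
  role: paired with writer channel (Channel -> Channel; writer optional)
  factor: paired with writer factor (float64 -> float64; writer required)
  verified: no writer-side match
  zip: paired with writer zip (int64 -> int64; writer required)
  quantity: paired with writer quantity (int64 -> int64; writer optional)
  avatar: paired with writer avatar (bytes -> bytes; writer required)
  writer verified: unknown to reader
  R1 fires at quantity
  R4 fires at quantity
  => 2 violation(s): forward is BREAKING for Device


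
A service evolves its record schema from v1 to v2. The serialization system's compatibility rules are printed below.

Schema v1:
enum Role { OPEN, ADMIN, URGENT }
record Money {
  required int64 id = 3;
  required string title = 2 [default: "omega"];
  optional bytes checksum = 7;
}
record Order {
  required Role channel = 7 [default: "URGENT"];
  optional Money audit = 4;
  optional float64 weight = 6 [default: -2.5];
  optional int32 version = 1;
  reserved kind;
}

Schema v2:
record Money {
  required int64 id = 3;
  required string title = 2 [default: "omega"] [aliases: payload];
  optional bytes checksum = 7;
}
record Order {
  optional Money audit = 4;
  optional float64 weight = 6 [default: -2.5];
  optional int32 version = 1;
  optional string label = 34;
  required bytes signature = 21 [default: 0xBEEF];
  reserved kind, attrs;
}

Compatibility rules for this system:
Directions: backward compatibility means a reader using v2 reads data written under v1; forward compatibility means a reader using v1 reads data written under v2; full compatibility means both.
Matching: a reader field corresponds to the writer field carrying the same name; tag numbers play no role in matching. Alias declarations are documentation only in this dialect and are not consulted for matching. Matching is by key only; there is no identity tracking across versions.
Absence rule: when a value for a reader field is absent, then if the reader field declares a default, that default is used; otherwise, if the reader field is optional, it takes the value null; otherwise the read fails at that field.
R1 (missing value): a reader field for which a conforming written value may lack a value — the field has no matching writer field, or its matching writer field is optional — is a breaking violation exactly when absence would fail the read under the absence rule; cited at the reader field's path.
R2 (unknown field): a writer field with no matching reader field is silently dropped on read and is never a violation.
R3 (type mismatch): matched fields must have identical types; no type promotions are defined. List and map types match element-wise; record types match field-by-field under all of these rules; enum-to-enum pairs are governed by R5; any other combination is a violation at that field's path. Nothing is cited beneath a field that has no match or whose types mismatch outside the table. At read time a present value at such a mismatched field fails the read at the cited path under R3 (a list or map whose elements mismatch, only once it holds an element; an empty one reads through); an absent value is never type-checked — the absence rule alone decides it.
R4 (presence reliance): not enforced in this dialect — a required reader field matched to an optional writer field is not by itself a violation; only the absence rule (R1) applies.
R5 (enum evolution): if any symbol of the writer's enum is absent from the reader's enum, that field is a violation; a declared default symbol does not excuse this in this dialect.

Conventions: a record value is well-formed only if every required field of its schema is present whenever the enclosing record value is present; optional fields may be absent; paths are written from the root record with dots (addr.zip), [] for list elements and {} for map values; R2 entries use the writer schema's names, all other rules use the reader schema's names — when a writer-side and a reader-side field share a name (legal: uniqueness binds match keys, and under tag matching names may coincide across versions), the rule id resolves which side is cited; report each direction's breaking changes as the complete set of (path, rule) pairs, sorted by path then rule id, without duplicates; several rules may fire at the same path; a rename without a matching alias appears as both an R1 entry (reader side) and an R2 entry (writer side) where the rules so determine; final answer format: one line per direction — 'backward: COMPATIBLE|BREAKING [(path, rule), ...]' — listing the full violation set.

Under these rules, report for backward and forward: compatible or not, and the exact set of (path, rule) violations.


the writer's type comes first in each Order pair
backward on Order — v2 reading data written by v1:
  writer optional, Money -> Money: reader audit maps from writer audit
  writer optional, float64 -> float64: reader weight maps from writer weight
  writer optional, int32 -> int32: reader version maps from writer version
  no writer field matches reader label
  no writer field matches reader signature
  channel (writer side), unknown to reader
  writer required, int64 -> int64: reader audit.id maps from writer audit.id
  writer required, string -> string: reader audit.title maps from writer audit.title
  writer optional, bytes -> bytes: reader audit.checksum maps from writer audit.checksum
  => backward verdict for Order: COMPATIBLE, no violations
forward on Order — v1 reading data written by v2:
  no writer field matches reader channel
  writer optional, Money -> Money: reader audit maps from writer audit
  writer optional, float64 -> float64: reader weight maps from writer weight
  writer optional, int32 -> int32: reader version maps from writer version
  label (writer side), unknown to reader
  signature (writer side), unknown to reader
  writer required, int64 -> int64: reader audit.id maps from writer audit.id
  writer required, string -> string: reader audit.title maps from writer audit.title
  writer optional, bytes -> bytes: reader audit.checksum maps from writer audit.checksum
  => forward verdict for Order: COMPATIBLE, no violations

backward: COMPATIBLE []; forward: COMPATIBLE []


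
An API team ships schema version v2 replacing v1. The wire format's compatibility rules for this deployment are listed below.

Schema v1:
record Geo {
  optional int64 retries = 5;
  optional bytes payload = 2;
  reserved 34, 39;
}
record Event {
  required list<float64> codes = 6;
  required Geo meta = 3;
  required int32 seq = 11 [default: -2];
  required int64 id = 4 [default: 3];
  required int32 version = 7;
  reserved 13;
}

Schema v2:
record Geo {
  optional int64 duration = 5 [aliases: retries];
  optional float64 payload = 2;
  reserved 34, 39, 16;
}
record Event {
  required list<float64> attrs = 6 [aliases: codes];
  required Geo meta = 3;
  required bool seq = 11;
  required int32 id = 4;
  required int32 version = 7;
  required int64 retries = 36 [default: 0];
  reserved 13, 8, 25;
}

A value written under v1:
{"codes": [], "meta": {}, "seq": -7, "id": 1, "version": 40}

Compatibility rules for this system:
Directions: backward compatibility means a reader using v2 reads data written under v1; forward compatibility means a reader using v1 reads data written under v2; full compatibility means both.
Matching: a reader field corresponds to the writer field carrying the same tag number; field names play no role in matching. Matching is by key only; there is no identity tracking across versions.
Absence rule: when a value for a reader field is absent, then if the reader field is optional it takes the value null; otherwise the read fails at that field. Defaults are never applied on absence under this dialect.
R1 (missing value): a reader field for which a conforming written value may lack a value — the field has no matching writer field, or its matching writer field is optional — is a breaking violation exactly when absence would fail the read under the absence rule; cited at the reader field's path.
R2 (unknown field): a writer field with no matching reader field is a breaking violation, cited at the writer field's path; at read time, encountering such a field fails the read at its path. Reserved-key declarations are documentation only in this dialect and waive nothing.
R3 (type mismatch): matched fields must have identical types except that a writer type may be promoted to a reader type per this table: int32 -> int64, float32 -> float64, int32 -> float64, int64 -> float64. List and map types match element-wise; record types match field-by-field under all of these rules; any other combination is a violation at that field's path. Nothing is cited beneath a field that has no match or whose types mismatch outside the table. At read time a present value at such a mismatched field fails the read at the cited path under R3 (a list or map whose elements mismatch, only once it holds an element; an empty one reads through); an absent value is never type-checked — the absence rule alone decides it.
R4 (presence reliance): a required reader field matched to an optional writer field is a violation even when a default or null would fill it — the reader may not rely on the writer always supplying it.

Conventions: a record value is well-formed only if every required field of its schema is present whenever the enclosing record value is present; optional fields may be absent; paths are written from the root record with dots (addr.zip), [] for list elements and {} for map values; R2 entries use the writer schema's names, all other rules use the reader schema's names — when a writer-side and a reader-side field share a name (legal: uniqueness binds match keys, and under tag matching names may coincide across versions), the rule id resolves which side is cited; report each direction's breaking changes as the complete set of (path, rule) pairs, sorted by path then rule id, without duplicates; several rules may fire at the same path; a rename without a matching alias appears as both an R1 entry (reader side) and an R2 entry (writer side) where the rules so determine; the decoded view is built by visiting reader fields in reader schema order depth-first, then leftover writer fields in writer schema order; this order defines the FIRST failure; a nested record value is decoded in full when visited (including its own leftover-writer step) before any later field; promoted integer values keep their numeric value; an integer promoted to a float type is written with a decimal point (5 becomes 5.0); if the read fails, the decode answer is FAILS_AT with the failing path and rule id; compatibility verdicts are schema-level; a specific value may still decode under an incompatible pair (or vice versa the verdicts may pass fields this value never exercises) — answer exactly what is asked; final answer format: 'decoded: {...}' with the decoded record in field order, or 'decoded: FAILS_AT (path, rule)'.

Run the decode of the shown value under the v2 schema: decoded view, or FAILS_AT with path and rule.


decoded: FAILS_AT (seq, R3)

arrows below run writer -> reader for Event
decode walk for Event under reader schema v2:
  attrs := [] (from writer codes)
  meta.duration := null (absent, optional -> null)
  meta.payload := null (absent, optional -> null)
  read fails at seq under R3
  => FAILS_AT (seq, R3)
the rest of the Event diff is inert for this question:
  renamed field retries to duration in record Geo (alias retries declared on the renamed field) -> fires no rule on Event under this dialect and leaves the result unchanged
  added field retries to record Event: required int64, tag 36, default 0 (in v2 it sits last) -> shifts the Event verdicts, not this decode
  field payload in record Geo: type bytes changed to float64 -> shifts the Event verdicts, not this decode
  field id in record Event: type int64 changed to int32 (its default is dropped) -> shifts the Event verdicts, not this decode
  renamed field codes to attrs in record Event (alias codes declared on the renamed field) -> fires no rule on Event under this dialect and leaves the result unchanged


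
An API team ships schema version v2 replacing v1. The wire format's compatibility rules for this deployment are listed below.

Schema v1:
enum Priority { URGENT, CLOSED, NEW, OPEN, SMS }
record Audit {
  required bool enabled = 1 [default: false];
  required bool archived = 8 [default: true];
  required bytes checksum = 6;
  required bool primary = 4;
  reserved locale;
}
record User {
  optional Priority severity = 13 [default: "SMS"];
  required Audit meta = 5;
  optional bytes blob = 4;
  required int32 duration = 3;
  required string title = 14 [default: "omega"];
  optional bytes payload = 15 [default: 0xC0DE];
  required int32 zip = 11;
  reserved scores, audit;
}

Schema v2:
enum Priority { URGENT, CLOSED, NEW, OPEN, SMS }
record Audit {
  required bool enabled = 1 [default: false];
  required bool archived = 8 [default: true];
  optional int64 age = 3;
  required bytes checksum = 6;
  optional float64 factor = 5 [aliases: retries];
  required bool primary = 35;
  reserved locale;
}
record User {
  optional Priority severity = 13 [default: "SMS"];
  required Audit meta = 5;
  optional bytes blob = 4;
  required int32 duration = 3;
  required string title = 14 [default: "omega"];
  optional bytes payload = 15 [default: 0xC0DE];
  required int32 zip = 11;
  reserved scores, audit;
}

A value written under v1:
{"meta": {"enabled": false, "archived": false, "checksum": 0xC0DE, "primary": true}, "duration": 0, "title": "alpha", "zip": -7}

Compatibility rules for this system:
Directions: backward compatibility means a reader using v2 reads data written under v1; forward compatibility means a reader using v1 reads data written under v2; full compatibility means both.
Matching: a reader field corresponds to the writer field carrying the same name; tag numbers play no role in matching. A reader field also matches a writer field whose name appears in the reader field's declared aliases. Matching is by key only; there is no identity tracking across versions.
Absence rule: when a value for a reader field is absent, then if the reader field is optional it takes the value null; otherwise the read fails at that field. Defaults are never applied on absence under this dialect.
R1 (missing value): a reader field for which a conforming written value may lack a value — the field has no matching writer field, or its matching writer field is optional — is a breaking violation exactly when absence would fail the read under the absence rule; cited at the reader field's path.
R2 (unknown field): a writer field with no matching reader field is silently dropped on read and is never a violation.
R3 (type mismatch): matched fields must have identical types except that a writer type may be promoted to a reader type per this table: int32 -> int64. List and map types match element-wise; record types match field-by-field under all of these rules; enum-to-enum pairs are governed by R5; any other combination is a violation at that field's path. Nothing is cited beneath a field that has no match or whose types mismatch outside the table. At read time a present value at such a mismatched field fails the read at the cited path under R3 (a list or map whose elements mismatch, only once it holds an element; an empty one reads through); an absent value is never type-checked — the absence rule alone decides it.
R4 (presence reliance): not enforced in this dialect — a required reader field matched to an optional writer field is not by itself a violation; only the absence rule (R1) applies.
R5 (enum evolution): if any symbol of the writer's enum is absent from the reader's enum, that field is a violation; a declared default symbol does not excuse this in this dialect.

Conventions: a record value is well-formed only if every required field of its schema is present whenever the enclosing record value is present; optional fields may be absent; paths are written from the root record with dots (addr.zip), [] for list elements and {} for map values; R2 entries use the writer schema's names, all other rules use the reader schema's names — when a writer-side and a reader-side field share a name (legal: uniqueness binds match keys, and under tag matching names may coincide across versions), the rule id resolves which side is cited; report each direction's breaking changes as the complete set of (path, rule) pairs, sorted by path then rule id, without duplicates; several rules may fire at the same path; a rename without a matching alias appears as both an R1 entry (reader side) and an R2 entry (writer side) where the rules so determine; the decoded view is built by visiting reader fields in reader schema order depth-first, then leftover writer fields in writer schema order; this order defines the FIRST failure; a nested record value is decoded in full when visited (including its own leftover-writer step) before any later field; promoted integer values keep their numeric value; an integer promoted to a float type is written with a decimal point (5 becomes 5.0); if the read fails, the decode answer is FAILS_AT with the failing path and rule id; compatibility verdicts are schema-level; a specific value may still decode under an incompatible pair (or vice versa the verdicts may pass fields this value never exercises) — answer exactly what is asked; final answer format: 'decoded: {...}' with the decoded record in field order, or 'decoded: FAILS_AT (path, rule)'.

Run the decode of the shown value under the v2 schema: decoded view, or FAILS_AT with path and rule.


in User below, arrows point writer -> reader
decode (reader v2):
  severity := null (absent, optional -> null)
  meta.enabled := false
  meta.archived := false
  meta.age := null (absent, optional -> null)
  meta.checksum := 0xC0DE
  meta.factor := null (absent, optional -> null)
  meta.primary := true
  blob := null (absent, optional -> null)
  duration := 0
  title := "alpha"
  payload := null (absent, optional -> null)
  zip := -7
  => decoded: {"severity": null, "meta": {"enabled": false, "archived": false, "age": null, "checksum": 0xC0DE, "factor": null, "primary": true}, "blob": null, "duration": 0, "title": "alpha", "payload": null, "zip": -7}
checking off the User differences that do not matter here:
  field primary in record Audit: tag 4 changed to 35 -> no rule fires on it and the decoded User view is identical with or without it

decoded: {"severity": null, "meta": {"enabled": false, "archived": false, "age": null, "checksum": 0xC0DE, "factor": null, "primary": true}, "blob": null, "duration": 0, "title": "alpha", "payload": null, "zip": -7}


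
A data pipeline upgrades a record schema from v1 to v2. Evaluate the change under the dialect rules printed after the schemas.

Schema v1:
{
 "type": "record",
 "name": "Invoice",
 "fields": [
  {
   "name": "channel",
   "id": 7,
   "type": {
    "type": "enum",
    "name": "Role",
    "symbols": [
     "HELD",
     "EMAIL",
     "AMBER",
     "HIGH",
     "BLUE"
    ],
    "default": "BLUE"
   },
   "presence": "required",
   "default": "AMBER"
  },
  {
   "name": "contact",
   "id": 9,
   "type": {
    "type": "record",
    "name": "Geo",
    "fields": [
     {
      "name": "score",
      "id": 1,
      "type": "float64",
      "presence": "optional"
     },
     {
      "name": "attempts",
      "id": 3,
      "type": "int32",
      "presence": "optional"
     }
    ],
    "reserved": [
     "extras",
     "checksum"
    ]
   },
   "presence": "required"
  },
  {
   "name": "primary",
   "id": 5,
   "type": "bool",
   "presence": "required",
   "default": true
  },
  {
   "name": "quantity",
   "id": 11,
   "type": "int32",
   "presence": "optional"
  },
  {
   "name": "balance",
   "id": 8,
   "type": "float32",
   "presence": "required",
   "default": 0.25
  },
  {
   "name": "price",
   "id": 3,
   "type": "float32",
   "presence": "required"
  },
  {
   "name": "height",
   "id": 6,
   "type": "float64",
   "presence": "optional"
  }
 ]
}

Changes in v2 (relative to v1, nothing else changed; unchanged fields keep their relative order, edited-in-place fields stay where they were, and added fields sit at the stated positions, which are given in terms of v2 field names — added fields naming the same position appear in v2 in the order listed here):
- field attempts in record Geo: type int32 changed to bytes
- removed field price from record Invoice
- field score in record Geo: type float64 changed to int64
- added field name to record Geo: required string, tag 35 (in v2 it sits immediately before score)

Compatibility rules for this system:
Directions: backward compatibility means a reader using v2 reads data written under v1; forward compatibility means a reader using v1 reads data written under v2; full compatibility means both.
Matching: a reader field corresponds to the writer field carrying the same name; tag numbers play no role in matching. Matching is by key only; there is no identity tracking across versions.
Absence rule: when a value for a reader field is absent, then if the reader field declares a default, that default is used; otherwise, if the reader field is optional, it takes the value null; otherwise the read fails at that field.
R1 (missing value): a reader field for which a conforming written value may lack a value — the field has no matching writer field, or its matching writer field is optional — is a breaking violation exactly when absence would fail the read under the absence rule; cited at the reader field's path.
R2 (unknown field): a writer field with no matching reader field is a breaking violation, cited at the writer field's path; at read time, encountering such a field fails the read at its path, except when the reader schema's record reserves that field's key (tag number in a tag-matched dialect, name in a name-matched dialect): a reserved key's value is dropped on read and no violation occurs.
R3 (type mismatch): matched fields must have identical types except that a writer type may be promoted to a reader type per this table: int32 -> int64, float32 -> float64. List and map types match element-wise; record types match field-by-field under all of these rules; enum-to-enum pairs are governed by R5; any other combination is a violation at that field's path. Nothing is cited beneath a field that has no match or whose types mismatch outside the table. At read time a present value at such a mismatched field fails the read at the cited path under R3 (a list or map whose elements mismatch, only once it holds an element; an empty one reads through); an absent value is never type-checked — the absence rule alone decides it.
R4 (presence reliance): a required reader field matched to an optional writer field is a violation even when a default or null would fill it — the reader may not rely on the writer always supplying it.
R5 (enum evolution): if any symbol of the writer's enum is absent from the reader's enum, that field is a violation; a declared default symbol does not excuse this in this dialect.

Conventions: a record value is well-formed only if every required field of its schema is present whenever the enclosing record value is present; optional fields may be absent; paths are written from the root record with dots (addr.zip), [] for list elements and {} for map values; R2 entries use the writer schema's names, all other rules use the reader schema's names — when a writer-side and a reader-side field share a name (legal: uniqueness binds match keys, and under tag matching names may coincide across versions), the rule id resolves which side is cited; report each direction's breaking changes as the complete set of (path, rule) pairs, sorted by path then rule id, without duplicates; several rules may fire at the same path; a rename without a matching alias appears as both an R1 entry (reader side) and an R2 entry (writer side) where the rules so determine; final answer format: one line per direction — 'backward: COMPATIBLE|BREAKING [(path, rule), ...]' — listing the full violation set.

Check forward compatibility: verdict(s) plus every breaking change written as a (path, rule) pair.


each type pair in Invoice: writer, then reader
checking forward for Invoice: reader v1 against writer v2:
  writer required, Role -> Role: reader channel maps from writer channel
  writer required, Geo -> Geo: reader contact maps from writer contact
  writer required, bool -> bool: reader primary maps from writer primary
  writer optional, int32 -> int32: reader quantity maps from writer quantity
  writer required, float32 -> float32: reader balance maps from writer balance
  price: no writer-side match
  writer optional, float64 -> float64: reader height maps from writer height
  writer optional, int64 -> float64: reader contact.score maps from writer contact.score
  writer optional, bytes -> int32: reader contact.attempts maps from writer contact.attempts
  contact.name (writer side), unknown to reader
  violation R3 at contact.attempts
  violation R2 at contact.name
  violation R3 at contact.score
  violation R1 at price
  => forward verdict for Invoice: BREAKING, 4 violation(s)

forward: BREAKING [(contact.attempts, R3), (contact.name, R2), (contact.score, R3), (price, R1)]


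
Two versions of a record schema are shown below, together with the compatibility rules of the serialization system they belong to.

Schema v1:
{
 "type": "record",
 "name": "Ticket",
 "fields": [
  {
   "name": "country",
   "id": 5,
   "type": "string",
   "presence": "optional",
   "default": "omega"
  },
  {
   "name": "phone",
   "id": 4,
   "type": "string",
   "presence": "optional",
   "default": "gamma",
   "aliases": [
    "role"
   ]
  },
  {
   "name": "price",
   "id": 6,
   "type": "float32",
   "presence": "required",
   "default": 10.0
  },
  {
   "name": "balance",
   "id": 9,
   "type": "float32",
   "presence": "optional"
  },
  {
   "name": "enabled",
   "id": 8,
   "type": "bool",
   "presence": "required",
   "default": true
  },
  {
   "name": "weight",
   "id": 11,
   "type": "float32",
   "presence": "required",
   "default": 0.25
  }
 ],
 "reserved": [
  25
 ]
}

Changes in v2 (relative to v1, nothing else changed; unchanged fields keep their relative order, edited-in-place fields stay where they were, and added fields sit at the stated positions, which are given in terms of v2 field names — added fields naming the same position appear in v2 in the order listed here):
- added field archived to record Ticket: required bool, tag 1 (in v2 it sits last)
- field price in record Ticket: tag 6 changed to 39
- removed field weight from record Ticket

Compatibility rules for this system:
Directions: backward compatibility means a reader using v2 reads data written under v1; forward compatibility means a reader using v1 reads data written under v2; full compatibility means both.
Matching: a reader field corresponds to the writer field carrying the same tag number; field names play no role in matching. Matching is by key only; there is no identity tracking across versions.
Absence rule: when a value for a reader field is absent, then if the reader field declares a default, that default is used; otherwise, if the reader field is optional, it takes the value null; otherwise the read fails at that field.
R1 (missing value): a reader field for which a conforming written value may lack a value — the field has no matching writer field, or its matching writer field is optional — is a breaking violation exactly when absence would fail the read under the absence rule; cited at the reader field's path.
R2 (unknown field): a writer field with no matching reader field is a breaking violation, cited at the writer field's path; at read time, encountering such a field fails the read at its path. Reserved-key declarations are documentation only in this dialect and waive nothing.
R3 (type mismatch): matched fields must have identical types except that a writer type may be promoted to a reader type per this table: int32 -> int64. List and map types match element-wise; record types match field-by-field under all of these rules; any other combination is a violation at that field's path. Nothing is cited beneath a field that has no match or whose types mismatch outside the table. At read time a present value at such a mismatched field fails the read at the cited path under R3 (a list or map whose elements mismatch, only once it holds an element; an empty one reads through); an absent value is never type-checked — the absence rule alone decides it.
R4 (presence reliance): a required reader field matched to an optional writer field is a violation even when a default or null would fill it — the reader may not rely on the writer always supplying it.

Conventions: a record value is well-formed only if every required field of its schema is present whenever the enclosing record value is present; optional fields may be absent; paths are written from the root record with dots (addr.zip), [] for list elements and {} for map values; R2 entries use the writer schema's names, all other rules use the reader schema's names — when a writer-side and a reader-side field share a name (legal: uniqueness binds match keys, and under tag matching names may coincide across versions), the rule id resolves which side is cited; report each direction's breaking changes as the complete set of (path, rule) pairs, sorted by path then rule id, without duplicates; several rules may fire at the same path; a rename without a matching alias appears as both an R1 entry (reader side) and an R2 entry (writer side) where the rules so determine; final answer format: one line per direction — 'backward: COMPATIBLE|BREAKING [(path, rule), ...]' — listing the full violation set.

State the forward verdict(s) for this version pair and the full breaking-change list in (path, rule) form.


each type pair in Ticket: writer, then reader
forward on Ticket — v1 reading data written by v2:
  country: string -> string, writer optional; from country
  phone: string -> string, writer optional; from phone
  price has no writer counterpart
  balance: float32 -> float32, writer optional; from balance
  enabled: bool -> bool, writer required; from enabled
  weight has no writer counterpart
  leftover writer field: price
  leftover writer field: archived
  breaking: (archived, R2)
  breaking: (price, R2)
  forward on Ticket therefore BREAKING (2)
the rest of the Ticket diff is inert for this question:
  removed field weight from record Ticket -> its effect on Ticket is confined to the backward direction, not asked

forward: BREAKING [(archived, R2), (price, R2)]


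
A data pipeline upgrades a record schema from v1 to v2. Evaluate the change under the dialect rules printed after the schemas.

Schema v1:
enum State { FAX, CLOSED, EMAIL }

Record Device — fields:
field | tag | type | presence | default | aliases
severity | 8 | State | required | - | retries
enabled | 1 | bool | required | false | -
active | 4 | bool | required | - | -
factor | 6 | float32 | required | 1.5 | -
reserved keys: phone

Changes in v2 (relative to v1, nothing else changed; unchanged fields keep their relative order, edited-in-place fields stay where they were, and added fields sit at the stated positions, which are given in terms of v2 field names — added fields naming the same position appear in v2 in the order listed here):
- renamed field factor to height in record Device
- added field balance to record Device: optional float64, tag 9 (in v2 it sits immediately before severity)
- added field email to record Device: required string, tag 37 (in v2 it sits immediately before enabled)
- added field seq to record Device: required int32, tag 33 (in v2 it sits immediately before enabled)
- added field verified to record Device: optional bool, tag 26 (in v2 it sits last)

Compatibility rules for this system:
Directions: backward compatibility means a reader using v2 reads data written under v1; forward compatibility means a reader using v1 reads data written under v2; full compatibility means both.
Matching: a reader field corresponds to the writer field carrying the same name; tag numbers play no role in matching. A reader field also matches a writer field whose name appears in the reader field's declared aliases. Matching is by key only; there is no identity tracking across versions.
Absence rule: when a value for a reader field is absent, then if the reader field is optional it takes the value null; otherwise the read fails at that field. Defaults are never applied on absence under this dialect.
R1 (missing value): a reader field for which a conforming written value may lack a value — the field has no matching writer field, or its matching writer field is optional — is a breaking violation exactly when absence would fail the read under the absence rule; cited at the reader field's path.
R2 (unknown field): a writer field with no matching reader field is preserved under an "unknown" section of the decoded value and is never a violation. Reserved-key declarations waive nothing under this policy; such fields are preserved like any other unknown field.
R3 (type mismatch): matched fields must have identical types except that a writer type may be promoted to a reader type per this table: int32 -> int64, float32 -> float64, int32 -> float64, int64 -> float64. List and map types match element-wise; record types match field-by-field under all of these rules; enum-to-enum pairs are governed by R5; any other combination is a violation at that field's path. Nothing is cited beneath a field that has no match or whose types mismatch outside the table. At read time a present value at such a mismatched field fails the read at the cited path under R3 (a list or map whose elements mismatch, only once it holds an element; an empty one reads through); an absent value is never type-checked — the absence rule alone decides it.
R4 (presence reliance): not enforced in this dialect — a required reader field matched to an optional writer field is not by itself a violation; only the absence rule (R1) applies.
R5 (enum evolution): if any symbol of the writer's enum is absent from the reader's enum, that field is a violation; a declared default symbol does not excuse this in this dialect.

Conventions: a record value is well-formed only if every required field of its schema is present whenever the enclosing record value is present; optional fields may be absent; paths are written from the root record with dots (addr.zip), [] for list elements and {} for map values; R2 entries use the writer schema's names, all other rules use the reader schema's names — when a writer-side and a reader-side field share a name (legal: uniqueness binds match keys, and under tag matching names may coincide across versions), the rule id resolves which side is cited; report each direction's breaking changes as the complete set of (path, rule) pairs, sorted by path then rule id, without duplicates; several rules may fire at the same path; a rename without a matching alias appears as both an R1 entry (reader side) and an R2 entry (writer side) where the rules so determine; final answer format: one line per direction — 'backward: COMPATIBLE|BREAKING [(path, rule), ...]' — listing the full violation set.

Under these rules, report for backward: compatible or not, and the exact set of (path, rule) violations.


backward: BREAKING [(email, R1), (height, R1), (seq, R1)]

the writer's type comes first in each Device pair
backward on Device — v2 reading data written by v1:
  balance has no writer counterpart
  severity: paired with writer severity (State -> State; writer required)
  email has no writer counterpart
  seq has no writer counterpart
  enabled: paired with writer enabled (bool -> bool; writer required)
  active: paired with writer active (bool -> bool; writer required)
  height has no writer counterpart
  verified has no writer counterpart
  leftover writer field: factor
  rule R1 violated at email
  rule R1 violated at height
  rule R1 violated at seq
  backward on Device therefore BREAKING (3)
checking off the Device differences that do not matter here:
  added field verified to record Device: optional bool, tag 26 (in v2 it sits last) -> inert for the asked Device verdict: nothing fires
  added field balance to record Device: optional float64, tag 9 (in v2 it sits immediately before severity) -> inert for the asked Device verdict: nothing fires
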